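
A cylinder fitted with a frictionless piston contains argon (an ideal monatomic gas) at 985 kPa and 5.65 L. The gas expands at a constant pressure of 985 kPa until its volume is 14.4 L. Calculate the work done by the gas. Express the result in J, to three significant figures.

Isobaric: W = P ΔV.
W = (985 kPa)(14.4 − 5.65 L) = (985)(8.75) = 8619 J.

W ≈ 8620 J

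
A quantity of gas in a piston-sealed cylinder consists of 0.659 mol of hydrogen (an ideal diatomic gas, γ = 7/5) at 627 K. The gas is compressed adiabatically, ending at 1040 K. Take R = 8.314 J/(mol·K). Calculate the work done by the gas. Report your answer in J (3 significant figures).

W ≈ -5660 J

Adiabatic ⇒ Q = 0, so W_by = −ΔU = nCᵥ(T₁ − T₂).
Cᵥ = 5R/2 = 20.79 J/(mol·K).
W = (0.659)(20.79)(627 − 1040) = -5657 J.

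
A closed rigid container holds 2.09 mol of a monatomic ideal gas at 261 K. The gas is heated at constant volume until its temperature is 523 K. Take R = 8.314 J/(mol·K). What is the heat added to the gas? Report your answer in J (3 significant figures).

Q ≈ 6830 J

Constant volume ⇒ W = 0, so Q = ΔU = nCᵥΔT with Cᵥ = 3R/2 = 12.47 J/(mol·K).
ΔU = (2.09)(12.47)(523 − 261) = 6829 J.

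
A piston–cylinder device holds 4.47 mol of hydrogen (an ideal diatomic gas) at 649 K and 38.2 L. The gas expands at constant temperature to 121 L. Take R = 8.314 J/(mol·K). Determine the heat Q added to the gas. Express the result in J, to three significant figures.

Isothermal ⇒ ΔU = 0, so Q = W = nRT ln(V₂/V₁).
Q = (4.47)(8.314)(649) ln(121/38.2) = 24119 × 1.153 = 27808 J.

Q ≈ 27800 J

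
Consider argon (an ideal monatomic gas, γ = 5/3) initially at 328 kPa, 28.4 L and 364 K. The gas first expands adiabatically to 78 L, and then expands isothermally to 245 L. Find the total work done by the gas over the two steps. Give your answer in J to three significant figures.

Step 1 (adiabatic): W = (P₁V₁ − P₂V₂)/(γ−1) = (9315 − 4750)/0.667 = 6848 J.
After step 1: P = 60.89 kPa, V = 78 L, T = 185.6 K.
Step 2 (isothermal): W = P₁V₁ ln(V₂/V₁) = (4750) ln(245/78) = 5436 J.
W_total = 6848 + 5436 = 12284 J.

W_total ≈ 12300 J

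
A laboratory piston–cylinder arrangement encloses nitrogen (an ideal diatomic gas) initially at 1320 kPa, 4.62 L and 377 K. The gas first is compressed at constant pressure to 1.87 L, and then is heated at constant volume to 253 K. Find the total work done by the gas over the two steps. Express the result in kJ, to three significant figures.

W_total ≈ -3.63 kJ

Step 1 (isobaric): W = PΔV = (1320 kPa)(1.87 − 4.62 L) = -3630 J.
Step 2 (isochoric): W = 0 (constant volume).
W_total = -3630 + 0 = -3630 J.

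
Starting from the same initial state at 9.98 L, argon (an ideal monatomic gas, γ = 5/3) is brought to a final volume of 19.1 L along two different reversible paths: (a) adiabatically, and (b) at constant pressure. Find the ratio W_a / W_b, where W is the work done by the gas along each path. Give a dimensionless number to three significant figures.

Path (a) adiabatic: W = P₁V₁(1 − (V₁/V₂)^(γ−1))/(γ−1) → W_a/(P₁V₁) = 0.5269.
Path (b) isobaric: W = P₁(V₂ − V₁) → W_b/(P₁V₁) = 0.9138.
W_a / W_b = 0.5269 / 0.9138 = 0.5766.

W_a / W_b ≈ 0.577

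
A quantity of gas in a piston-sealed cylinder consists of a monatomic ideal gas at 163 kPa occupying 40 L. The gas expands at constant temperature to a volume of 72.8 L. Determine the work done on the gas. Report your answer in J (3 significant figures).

W ≈ -3900 J

Isothermal: W = nRT ln(V₂/V₁) = P₁V₁ ln(V₂/V₁).
P₁V₁ = (163 kPa)(40 L) = 6520 J.
W = 6520 × ln(72.8/40) = 6520 × 0.5988
W_by_gas = 3904 J; work on gas = −W_by = -3904 J.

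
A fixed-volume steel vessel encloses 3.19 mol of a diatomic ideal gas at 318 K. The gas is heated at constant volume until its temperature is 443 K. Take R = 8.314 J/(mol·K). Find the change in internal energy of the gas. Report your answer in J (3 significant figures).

ΔU ≈ 8290 J

Constant volume ⇒ W = 0, so Q = ΔU = nCᵥΔT with Cᵥ = 5R/2 = 20.79 J/(mol·K).
ΔU = (3.19)(20.79)(443 − 318) = 8288 J.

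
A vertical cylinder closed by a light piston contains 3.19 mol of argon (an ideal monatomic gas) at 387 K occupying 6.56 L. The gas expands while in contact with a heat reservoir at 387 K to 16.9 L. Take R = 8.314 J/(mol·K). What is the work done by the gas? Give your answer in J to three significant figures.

Isothermal: W = nRT ln(V₂/V₁).
W = (3.19)(8.314)(387) × ln(16.9/6.56)
  = 10264 × 0.9463
W_by_gas = 9713 J.

W ≈ 9710 J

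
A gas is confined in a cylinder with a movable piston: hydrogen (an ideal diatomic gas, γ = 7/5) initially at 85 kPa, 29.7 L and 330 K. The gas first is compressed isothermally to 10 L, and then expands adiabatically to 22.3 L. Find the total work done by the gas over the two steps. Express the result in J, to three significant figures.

Step 1 (isothermal): W = P₁V₁ ln(V₂/V₁) = (2524) ln(10/29.7) = -2748 J.
After step 1: P = 252.4 kPa, V = 10 L, T = 330 K.
Step 2 (adiabatic): W = (P₁V₁ − P₂V₂)/(γ−1) = (2524 − 1832)/0.4 = 1732 J.
W_total = -2748 + 1732 = -1016 J.

W_total ≈ -1020 J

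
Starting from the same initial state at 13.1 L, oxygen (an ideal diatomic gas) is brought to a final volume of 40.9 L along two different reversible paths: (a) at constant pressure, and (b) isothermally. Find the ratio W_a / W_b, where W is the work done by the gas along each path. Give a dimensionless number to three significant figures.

Path (a) isobaric: W = P₁(V₂ − V₁) → W_a/(P₁V₁) = 2.122.
Path (b) isothermal: W = P₁V₁ ln(V₂/V₁) → W_b/(P₁V₁) = 1.139.
W_a / W_b = 2.122 / 1.139 = 1.864.

W_a / W_b ≈ 1.86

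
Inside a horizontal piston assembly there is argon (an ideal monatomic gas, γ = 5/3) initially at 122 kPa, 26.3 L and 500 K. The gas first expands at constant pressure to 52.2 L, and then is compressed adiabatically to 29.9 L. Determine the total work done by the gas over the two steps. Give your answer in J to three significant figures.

Step 1 (isobaric): W = PΔV = (122 kPa)(52.2 − 26.3 L) = 3160 J.
After step 1: P = 122 kPa, V = 52.2 L, T = 992.4 K.
Step 2 (adiabatic): W = (P₁V₁ − P₂V₂)/(γ−1) = (6368 − 9233)/0.667 = -4298 J.
W_total = 3160 − 4298 = -1138 J.

W_total ≈ -1140 J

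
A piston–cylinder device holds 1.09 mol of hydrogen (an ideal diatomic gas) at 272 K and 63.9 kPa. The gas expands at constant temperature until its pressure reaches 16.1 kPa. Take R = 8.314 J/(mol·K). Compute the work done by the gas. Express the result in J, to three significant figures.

W ≈ 3400 J

Isothermal process: W = nRT ln(V₂/V₁) = nRT ln(P₁/P₂).
W = (1.09)(8.314)(272) × ln(63.9/16.1)
  = 2465 × ln(3.969) = 2465 × 1.379
W_by_gas = 3398 J.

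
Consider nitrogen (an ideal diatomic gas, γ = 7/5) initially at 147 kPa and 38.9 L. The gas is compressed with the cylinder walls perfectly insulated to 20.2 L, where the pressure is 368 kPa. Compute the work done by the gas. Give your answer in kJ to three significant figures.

W ≈ -4.29 kJ

Adiabatic: W = (P₁V₁ − P₂V₂)/(γ − 1) with γ = 7/5.
P₁V₁ = 5718 J, P₂V₂ = 7434 J.
W = (5718 − 7434) / 0.4 = -4288 J.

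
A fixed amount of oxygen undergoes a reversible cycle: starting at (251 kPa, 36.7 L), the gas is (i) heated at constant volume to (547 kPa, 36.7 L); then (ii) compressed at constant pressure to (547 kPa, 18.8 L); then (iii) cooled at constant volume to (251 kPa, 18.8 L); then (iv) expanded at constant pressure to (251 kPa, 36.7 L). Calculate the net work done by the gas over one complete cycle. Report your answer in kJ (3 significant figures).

Constant-volume legs do no work.
W(ii) = (547)(18.8 − 36.7) = -9791 J; W(iv) = (251)(36.7 − 18.8) = 4493 J.
W_net = -9791 + 4493 = -5298 J (the counter-clockwise enclosed area).

W_net ≈ -5.30 kJ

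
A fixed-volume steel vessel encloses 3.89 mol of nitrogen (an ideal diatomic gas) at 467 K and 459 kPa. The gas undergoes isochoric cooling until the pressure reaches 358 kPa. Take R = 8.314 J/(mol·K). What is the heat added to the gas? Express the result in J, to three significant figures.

Q ≈ -8310 J

Constant volume ⇒ W = 0, so Q = ΔU = nCᵥΔT with Cᵥ = 5R/2 = 20.79 J/(mol·K).
At constant V, T₂/T₁ = P₂/P₁ ⇒ ΔT = T₁(P₂/P₁ − 1) = 467·(358/459 − 1) = -102.8 K.
ΔU = (3.89)(20.79)(-102.8) = -8309 J.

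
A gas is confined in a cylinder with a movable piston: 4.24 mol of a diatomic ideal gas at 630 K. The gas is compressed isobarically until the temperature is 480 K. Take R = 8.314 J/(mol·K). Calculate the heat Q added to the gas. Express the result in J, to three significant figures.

Isobaric: W = nRΔT = (4.24)(8.314)(-150) = -5288 J.
ΔU = nCᵥΔT with Cᵥ = 5R/2: ΔU = (4.24)(20.79)(-150) = -13219 J.
Q = ΔU + W = -13219 − 5288 = -18507 J.

Q ≈ -18500 J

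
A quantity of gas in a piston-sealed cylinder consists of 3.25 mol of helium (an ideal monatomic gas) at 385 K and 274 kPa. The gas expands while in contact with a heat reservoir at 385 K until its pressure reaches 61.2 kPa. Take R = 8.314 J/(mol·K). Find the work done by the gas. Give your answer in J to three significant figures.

Isothermal process: W = nRT ln(V₂/V₁) = nRT ln(P₁/P₂).
W = (3.25)(8.314)(385) × ln(274/61.2)
  = 10403 × ln(4.477) = 10403 × 1.499
W_by_gas = 15594 J.

W ≈ 15600 J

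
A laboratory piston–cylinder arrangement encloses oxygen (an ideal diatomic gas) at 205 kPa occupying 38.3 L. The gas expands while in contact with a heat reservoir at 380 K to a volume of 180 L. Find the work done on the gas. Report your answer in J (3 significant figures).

W ≈ -12200 J

Isothermal: W = nRT ln(V₂/V₁) = P₁V₁ ln(V₂/V₁).
P₁V₁ = (205 kPa)(38.3 L) = 7851 J.
W = 7851 × ln(180/38.3) = 7851 × 1.548
W_by_gas = 12150 J; work on gas = −W_by = -12150 J.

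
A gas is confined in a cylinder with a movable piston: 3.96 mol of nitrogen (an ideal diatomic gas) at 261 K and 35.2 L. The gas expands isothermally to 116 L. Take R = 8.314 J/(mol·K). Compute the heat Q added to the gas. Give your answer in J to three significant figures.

Q ≈ 10200 J

Isothermal ⇒ ΔU = 0, so Q = W = nRT ln(V₂/V₁).
Q = (3.96)(8.314)(261) ln(116/35.2) = 8593 × 1.193 = 10248 J.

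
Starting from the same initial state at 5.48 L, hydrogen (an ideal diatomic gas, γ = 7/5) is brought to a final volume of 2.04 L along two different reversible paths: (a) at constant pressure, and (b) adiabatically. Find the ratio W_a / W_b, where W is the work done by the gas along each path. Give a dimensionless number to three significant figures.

W_a / W_b ≈ 0.518

Path (a) isobaric: W = P₁(V₂ − V₁) → W_a/(P₁V₁) = -0.6277.
Path (b) adiabatic: W = P₁V₁(1 − (V₁/V₂)^(γ−1))/(γ−1) → W_b/(P₁V₁) = -1.212.
W_a / W_b = -0.6277 / -1.212 = 0.518.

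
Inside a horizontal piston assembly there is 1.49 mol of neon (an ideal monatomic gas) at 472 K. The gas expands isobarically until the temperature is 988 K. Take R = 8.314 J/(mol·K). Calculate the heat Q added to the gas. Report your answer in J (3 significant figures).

Q ≈ 16000 J

Isobaric: W = nRΔT = (1.49)(8.314)(516) = 6392 J.
ΔU = nCᵥΔT with Cᵥ = 3R/2: ΔU = (1.49)(12.47)(516) = 9588 J.
Q = ΔU + W = 9588 + 6392 = 15980 J.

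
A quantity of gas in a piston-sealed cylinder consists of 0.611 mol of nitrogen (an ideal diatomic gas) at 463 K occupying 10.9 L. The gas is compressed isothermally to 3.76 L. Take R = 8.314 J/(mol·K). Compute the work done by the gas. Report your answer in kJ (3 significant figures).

Isothermal: W = nRT ln(V₂/V₁).
W = (0.611)(8.314)(463) × ln(3.76/10.9)
  = 2352 × -1.064
W_by_gas = -2503 J.

W ≈ -2.50 kJ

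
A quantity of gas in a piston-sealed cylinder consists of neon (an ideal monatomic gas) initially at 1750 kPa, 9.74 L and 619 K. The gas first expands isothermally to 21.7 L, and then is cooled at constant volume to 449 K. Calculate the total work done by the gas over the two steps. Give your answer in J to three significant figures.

Step 1 (isothermal): W = P₁V₁ ln(V₂/V₁) = (17045) ln(21.7/9.74) = 13654 J.
Step 2 (isochoric): W = 0 (constant volume).
W_total = 13654 + 0 = 13654 J.

W_total ≈ 13700 J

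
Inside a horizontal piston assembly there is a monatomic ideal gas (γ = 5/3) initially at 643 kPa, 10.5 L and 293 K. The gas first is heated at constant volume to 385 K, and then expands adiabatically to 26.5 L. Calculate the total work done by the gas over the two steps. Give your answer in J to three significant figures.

Step 1 (isochoric): W = 0 (constant volume).
After step 1: P = 844.9 kPa (V unchanged).
Step 2 (adiabatic): W = (P₁V₁ − P₂V₂)/(γ−1) = (8871 − 4786)/0.667 = 6128 J.
W_total = 0 + 6128 = 6128 J.

W_total ≈ 6130 J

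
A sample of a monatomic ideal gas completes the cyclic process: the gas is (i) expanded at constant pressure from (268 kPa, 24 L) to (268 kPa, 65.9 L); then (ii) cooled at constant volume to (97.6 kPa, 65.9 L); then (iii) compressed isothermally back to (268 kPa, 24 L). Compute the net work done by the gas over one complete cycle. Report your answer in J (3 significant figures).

Leg (i): W = PΔV = (268)(65.9 − 24) = 11229 J.
Leg (ii): W = 0.
Leg (iii): W = PᵢVᵢ ln(V_f/Vᵢ) = (6432) ln(24/65.9) = -6497 J.
W_net = 11229 − 6497 = 4732 J.

W_net ≈ 4730 J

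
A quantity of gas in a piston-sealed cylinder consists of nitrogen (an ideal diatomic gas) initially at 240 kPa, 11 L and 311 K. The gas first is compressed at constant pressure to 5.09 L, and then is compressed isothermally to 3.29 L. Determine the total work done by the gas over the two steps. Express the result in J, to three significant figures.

W_total ≈ -1950 J

Step 1 (isobaric): W = PΔV = (240 kPa)(5.09 − 11 L) = -1418 J.
After step 1: P = 240 kPa, V = 5.09 L, T = 143.9 K.
Step 2 (isothermal): W = P₁V₁ ln(V₂/V₁) = (1222) ln(3.29/5.09) = -533.1 J.
W_total = -1418 − 533.1 = -1951 J.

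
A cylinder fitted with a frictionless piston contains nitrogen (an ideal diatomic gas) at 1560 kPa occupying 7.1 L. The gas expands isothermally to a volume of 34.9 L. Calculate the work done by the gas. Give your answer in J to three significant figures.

Isothermal: W = nRT ln(V₂/V₁) = P₁V₁ ln(V₂/V₁).
P₁V₁ = (1560 kPa)(7.1 L) = 11076 J.
W = 11076 × ln(34.9/7.1) = 11076 × 1.592
W_by_gas = 17637 J.

W ≈ 17600 J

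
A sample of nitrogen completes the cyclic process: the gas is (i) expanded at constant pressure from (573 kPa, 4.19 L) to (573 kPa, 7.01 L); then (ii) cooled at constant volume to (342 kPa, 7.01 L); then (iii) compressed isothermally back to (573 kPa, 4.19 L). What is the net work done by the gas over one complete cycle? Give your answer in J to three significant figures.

W_net ≈ 382 J

Leg (i): W = PΔV = (573)(7.01 − 4.19) = 1616 J.
Leg (ii): W = 0.
Leg (iii): W = PᵢVᵢ ln(V_f/Vᵢ) = (2397) ln(4.19/7.01) = -1234 J.
W_net = 1616 − 1234 = 382.1 J.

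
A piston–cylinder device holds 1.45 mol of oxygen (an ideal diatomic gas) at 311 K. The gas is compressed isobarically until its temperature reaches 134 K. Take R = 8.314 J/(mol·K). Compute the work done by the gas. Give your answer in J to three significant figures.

Isobaric: W = P ΔV = nR ΔT.
W = (1.45)(8.314)(134 − 311) = -2134 J.

W ≈ -2130 J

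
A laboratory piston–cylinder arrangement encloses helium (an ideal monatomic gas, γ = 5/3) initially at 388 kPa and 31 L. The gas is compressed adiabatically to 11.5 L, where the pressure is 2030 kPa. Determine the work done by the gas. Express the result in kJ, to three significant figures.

Adiabatic: W = (P₁V₁ − P₂V₂)/(γ − 1) with γ = 5/3.
P₁V₁ = 12028 J, P₂V₂ = 23345 J.
W = (12028 − 23345) / 0.6667 = -16975 J.

W ≈ -17.0 kJ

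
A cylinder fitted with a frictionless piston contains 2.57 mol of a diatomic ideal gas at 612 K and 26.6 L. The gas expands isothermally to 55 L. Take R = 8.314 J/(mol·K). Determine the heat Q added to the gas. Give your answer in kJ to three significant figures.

Isothermal ⇒ ΔU = 0, so Q = W = nRT ln(V₂/V₁).
Q = (2.57)(8.314)(612) ln(55/26.6) = 13077 × 0.7264 = 9499 J.

Q ≈ 9.50 kJ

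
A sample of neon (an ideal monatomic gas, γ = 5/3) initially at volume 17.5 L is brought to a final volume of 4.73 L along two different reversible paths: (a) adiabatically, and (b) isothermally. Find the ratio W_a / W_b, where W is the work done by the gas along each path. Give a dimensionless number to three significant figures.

Path (a) adiabatic: W = P₁V₁(1 − (V₁/V₂)^(γ−1))/(γ−1) → W_a/(P₁V₁) = -2.088.
Path (b) isothermal: W = P₁V₁ ln(V₂/V₁) → W_b/(P₁V₁) = -1.308.
W_a / W_b = -2.088 / -1.308 = 1.596.

W_a / W_b ≈ 1.60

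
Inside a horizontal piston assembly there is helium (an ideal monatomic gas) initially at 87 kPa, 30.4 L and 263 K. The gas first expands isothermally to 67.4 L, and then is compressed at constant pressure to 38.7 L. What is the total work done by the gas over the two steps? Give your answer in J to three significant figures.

W_total ≈ 980 J

Step 1 (isothermal): W = P₁V₁ ln(V₂/V₁) = (2645) ln(67.4/30.4) = 2106 J.
After step 1: P = 39.24 kPa, V = 67.4 L, T = 263 K.
Step 2 (isobaric): W = PΔV = (39.24 kPa)(38.7 − 67.4 L) = -1126 J.
W_total = 2106 − 1126 = 979.6 J.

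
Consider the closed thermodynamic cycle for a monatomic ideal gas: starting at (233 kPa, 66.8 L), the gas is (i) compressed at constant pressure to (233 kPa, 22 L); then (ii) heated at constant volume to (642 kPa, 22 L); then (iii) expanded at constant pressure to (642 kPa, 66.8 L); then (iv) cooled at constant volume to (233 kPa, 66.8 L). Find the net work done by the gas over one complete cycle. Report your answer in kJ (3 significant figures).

W_net ≈ 18.3 kJ

Constant-volume legs do no work.
W(i) = (233)(22 − 66.8) = -10438 J; W(iii) = (642)(66.8 − 22) = 28762 J.
W_net = -10438 + 28762 = 18323 J (the clockwise enclosed area).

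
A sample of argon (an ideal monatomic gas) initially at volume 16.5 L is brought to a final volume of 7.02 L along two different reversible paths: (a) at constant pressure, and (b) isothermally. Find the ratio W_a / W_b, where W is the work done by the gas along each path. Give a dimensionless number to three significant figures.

W_a / W_b ≈ 0.672

Path (a) isobaric: W = P₁(V₂ − V₁) → W_a/(P₁V₁) = -0.5745.
Path (b) isothermal: W = P₁V₁ ln(V₂/V₁) → W_b/(P₁V₁) = -0.8546.
W_a / W_b = -0.5745 / -0.8546 = 0.6723.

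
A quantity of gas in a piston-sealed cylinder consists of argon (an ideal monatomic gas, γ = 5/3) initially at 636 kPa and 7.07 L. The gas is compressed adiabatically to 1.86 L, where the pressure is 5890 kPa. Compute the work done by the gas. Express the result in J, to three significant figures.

Adiabatic: W = (P₁V₁ − P₂V₂)/(γ − 1) with γ = 5/3.
P₁V₁ = 4497 J, P₂V₂ = 10955 J.
W = (4497 − 10955) / 0.6667 = -9688 J.

W ≈ -9690 J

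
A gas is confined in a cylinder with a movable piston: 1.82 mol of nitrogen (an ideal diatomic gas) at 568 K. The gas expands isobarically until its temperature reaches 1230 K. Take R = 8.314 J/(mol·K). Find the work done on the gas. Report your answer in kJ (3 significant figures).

Isobaric: W = P ΔV = nR ΔT.
W = (1.82)(8.314)(1230 − 568) = 10017 J.
Work on gas = −W_by = -10017 J.

W ≈ -10.0 kJ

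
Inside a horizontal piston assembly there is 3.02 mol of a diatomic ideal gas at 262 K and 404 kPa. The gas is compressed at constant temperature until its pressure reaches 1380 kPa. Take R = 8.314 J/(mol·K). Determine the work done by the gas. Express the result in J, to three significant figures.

W ≈ -8080 J

Isothermal process: W = nRT ln(V₂/V₁) = nRT ln(P₁/P₂).
W = (3.02)(8.314)(262) × ln(404/1380)
  = 6578 × ln(0.2928) = 6578 × -1.228
W_by_gas = -8081 J.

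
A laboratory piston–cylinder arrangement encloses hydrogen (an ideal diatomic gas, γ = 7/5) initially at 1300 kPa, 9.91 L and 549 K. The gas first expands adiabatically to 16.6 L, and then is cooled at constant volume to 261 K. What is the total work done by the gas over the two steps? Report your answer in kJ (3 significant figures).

Step 1 (adiabatic): W = (P₁V₁ − P₂V₂)/(γ−1) = (12883 − 10481)/0.4 = 6005 J.
Step 2 (isochoric): W = 0 (constant volume).
W_total = 6005 + 0 = 6005 J.

W_total ≈ 6.00 kJ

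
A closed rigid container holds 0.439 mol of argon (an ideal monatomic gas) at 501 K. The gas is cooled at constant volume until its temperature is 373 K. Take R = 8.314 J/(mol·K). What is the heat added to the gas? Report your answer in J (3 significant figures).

Q ≈ -701 J

Constant volume ⇒ W = 0, so Q = ΔU = nCᵥΔT with Cᵥ = 3R/2 = 12.47 J/(mol·K).
ΔU = (0.439)(12.47)(373 − 501) = -700.8 J.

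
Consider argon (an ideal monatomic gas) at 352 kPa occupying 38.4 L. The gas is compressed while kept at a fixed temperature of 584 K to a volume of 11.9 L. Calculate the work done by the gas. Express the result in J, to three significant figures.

W ≈ -15800 J

Isothermal: W = nRT ln(V₂/V₁) = P₁V₁ ln(V₂/V₁).
P₁V₁ = (352 kPa)(38.4 L) = 13517 J.
W = 13517 × ln(11.9/38.4) = 13517 × -1.172
W_by_gas = -15835 J.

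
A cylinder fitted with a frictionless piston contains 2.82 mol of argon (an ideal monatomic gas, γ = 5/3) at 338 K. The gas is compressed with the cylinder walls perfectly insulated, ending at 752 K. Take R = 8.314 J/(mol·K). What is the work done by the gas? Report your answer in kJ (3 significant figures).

W ≈ -14.6 kJ

Adiabatic ⇒ Q = 0, so W_by = −ΔU = nCᵥ(T₁ − T₂).
Cᵥ = 3R/2 = 12.47 J/(mol·K).
W = (2.82)(12.47)(338 − 752) = -14560 J.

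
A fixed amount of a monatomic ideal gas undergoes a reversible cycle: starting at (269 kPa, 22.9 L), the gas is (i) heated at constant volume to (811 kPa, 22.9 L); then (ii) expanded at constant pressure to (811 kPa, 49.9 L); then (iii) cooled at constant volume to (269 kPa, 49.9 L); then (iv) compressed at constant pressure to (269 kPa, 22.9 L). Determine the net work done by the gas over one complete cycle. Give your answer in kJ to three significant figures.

W_net ≈ 14.6 kJ

Constant-volume legs do no work.
W(ii) = (811)(49.9 − 22.9) = 21897 J; W(iv) = (269)(22.9 − 49.9) = -7263 J.
W_net = 21897 − 7263 = 14634 J (the clockwise enclosed area).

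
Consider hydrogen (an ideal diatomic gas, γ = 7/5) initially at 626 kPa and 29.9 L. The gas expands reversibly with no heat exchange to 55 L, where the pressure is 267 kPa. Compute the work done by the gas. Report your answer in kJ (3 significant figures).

Adiabatic: W = (P₁V₁ − P₂V₂)/(γ − 1) with γ = 7/5.
P₁V₁ = 18717 J, P₂V₂ = 14685 J.
W = (18717 − 14685) / 0.4 = 10081 J.

W ≈ 10.1 kJ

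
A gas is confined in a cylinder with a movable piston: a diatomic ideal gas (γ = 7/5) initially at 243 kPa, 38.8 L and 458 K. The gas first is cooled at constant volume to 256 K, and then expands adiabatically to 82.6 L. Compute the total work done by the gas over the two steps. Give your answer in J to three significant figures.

W_total ≈ 3440 J

Step 1 (isochoric): W = 0 (constant volume).
After step 1: P = 135.8 kPa (V unchanged).
Step 2 (adiabatic): W = (P₁V₁ − P₂V₂)/(γ−1) = (5270 − 3895)/0.4 = 3437 J.
W_total = 0 + 3437 = 3437 J.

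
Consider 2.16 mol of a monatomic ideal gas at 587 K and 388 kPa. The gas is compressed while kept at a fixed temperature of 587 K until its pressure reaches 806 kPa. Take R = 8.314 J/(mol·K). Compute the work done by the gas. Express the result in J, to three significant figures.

W ≈ -7710 J

Isothermal process: W = nRT ln(V₂/V₁) = nRT ln(P₁/P₂).
W = (2.16)(8.314)(587) × ln(388/806)
  = 10541 × ln(0.4814) = 10541 × -0.7311
W_by_gas = -7707 J.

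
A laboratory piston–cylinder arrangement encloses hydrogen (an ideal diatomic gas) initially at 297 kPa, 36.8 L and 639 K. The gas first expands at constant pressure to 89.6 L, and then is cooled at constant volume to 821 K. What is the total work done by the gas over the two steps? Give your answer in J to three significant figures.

W_total ≈ 15700 J

Step 1 (isobaric): W = PΔV = (297 kPa)(89.6 − 36.8 L) = 15682 J.
Step 2 (isochoric): W = 0 (constant volume).
W_total = 15682 + 0 = 15682 J.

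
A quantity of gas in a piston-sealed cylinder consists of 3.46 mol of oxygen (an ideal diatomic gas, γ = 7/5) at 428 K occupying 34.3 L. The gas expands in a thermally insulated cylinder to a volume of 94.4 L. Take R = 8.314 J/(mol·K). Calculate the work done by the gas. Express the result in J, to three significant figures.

Adiabatic: TV^(γ−1) = const with γ = 7/5.
T₂ = T₁ (V₁/V₂)^(γ−1) = 428 × (34.3/94.4)^0.4 = 428 × 0.667 = 285.5 K.
W_by = nCᵥ(T₁ − T₂) = (3.46)(20.79)(428 − 285.5) = 10250 J.

W ≈ 10200 J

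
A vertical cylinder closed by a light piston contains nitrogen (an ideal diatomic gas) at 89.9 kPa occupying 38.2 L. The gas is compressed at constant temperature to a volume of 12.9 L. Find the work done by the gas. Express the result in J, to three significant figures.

W ≈ -3730 J

Isothermal: W = nRT ln(V₂/V₁) = P₁V₁ ln(V₂/V₁).
P₁V₁ = (89.9 kPa)(38.2 L) = 3434 J.
W = 3434 × ln(12.9/38.2) = 3434 × -1.086
W_by_gas = -3728 J.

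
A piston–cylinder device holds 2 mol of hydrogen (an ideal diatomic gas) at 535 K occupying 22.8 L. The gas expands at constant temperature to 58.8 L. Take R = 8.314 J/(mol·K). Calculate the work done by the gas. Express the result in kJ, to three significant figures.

W ≈ 8.43 kJ

Isothermal: W = nRT ln(V₂/V₁).
W = (2)(8.314)(535) × ln(58.8/22.8)
  = 8896 × 0.9474
W_by_gas = 8428 J.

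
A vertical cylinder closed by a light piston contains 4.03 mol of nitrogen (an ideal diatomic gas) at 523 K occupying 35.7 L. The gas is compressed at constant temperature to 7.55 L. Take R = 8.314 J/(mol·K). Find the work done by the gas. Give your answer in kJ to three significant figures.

Isothermal: W = nRT ln(V₂/V₁).
W = (4.03)(8.314)(523) × ln(7.55/35.7)
  = 17523 × -1.554
W_by_gas = -27224 J.

W ≈ -27.2 kJ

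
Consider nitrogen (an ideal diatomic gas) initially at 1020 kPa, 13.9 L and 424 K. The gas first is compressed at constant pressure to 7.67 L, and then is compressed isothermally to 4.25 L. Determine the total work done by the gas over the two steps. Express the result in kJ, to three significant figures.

Step 1 (isobaric): W = PΔV = (1020 kPa)(7.67 − 13.9 L) = -6355 J.
After step 1: P = 1020 kPa, V = 7.67 L, T = 234 K.
Step 2 (isothermal): W = P₁V₁ ln(V₂/V₁) = (7823) ln(4.25/7.67) = -4619 J.
W_total = -6355 − 4619 = -10974 J.

W_total ≈ -11.0 kJ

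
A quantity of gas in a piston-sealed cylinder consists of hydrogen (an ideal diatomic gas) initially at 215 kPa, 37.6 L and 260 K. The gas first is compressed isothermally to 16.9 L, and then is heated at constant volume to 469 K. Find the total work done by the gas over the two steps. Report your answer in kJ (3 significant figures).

W_total ≈ -6.46 kJ

Step 1 (isothermal): W = P₁V₁ ln(V₂/V₁) = (8084) ln(16.9/37.6) = -6465 J.
Step 2 (isochoric): W = 0 (constant volume).
W_total = -6465 + 0 = -6465 J.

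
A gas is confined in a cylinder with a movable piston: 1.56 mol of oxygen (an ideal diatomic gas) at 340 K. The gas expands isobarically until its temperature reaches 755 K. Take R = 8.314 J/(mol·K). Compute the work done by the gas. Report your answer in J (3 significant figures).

W ≈ 5380 J

Isobaric: W = P ΔV = nR ΔT.
W = (1.56)(8.314)(755 − 340) = 5382 J.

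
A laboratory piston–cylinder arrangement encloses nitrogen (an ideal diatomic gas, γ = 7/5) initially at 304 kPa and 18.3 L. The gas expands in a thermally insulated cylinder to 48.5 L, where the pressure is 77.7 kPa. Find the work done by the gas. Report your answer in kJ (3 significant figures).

Adiabatic: W = (P₁V₁ − P₂V₂)/(γ − 1) with γ = 7/5.
P₁V₁ = 5563 J, P₂V₂ = 3768 J.
W = (5563 − 3768) / 0.4 = 4487 J.

W ≈ 4.49 kJ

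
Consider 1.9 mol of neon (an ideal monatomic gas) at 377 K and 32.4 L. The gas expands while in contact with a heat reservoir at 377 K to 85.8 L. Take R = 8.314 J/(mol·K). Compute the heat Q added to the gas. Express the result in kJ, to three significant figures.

Isothermal ⇒ ΔU = 0, so Q = W = nRT ln(V₂/V₁).
Q = (1.9)(8.314)(377) ln(85.8/32.4) = 5955 × 0.9739 = 5800 J.

Q ≈ 5.80 kJ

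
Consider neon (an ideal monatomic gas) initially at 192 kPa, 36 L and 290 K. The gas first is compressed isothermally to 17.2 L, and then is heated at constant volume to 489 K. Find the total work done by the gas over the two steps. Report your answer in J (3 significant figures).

Step 1 (isothermal): W = P₁V₁ ln(V₂/V₁) = (6912) ln(17.2/36) = -5105 J.
Step 2 (isochoric): W = 0 (constant volume).
W_total = -5105 + 0 = -5105 J.

W_total ≈ -5110 J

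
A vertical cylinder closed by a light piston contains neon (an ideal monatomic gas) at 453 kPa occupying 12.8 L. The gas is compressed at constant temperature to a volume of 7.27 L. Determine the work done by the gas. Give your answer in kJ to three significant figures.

Isothermal: W = nRT ln(V₂/V₁) = P₁V₁ ln(V₂/V₁).
P₁V₁ = (453 kPa)(12.8 L) = 5798 J.
W = 5798 × ln(7.27/12.8) = 5798 × -0.5657
W_by_gas = -3280 J.

W ≈ -3.28 kJ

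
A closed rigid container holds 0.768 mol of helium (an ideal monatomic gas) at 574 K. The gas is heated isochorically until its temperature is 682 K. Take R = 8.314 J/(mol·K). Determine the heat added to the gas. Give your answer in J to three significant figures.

Constant volume ⇒ W = 0, so Q = ΔU = nCᵥΔT with Cᵥ = 3R/2 = 12.47 J/(mol·K).
ΔU = (0.768)(12.47)(682 − 574) = 1034 J.

Q ≈ 1030 J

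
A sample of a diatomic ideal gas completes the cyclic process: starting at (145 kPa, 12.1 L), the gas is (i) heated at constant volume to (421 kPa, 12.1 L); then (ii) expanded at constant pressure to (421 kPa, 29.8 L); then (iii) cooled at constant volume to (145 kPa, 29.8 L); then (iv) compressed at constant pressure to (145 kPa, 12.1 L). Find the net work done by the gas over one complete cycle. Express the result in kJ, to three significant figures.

W_net ≈ 4.89 kJ

Constant-volume legs do no work.
W(ii) = (421)(29.8 − 12.1) = 7452 J; W(iv) = (145)(12.1 − 29.8) = -2567 J.
W_net = 7452 − 2567 = 4885 J (the clockwise enclosed area).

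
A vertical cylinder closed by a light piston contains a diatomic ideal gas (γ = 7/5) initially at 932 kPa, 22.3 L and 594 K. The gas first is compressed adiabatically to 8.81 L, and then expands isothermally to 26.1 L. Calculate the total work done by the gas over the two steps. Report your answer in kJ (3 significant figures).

W_total ≈ 9.35 kJ

Step 1 (adiabatic): W = (P₁V₁ − P₂V₂)/(γ−1) = (20784 − 30134)/0.4 = -23375 J.
After step 1: P = 3420 kPa, V = 8.81 L, T = 861.2 K.
Step 2 (isothermal): W = P₁V₁ ln(V₂/V₁) = (30134) ln(26.1/8.81) = 32727 J.
W_total = -23375 + 32727 = 9351 J.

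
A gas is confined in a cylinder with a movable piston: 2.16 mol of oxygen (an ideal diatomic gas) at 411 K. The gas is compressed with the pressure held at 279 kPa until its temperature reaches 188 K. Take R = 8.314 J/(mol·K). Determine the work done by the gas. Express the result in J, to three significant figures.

W ≈ -4000 J

Isobaric: W = P ΔV = nR ΔT.
W = (2.16)(8.314)(188 − 411) = -4005 J.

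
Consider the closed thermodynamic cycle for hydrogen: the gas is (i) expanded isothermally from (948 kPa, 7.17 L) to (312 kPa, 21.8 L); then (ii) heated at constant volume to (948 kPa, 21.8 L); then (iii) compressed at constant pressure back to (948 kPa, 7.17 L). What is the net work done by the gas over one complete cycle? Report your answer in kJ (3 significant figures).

Leg (i): W = PᵢVᵢ ln(V_f/Vᵢ) = (6797) ln(21.8/7.17) = 7558 J.
Leg (ii): W = 0.
Leg (iii): W = PΔV = (948)(7.17 − 21.8) = -13869 J.
W_net = 7558 − 13869 = -6311 J.

W_net ≈ -6.31 kJ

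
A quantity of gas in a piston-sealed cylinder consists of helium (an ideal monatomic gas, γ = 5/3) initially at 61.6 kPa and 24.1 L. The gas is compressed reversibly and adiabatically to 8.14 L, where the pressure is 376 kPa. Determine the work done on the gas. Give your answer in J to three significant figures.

W ≈ 2360 J

Adiabatic: W = (P₁V₁ − P₂V₂)/(γ − 1) with γ = 5/3.
P₁V₁ = 1485 J, P₂V₂ = 3061 J.
W = (1485 − 3061) / 0.6667 = -2364 J.
Work on gas = −W_by = 2364 J.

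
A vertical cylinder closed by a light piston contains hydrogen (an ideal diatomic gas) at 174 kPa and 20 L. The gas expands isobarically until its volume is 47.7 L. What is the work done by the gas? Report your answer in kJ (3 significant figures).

Isobaric: W = P ΔV.
W = (174 kPa)(47.7 − 20 L) = (174)(27.7) = 4820 J.

W ≈ 4.82 kJ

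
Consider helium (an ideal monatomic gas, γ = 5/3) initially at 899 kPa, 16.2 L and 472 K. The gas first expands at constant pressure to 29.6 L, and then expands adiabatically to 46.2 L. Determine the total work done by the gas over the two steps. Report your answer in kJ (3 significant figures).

W_total ≈ 22.3 kJ

Step 1 (isobaric): W = PΔV = (899 kPa)(29.6 − 16.2 L) = 12047 J.
After step 1: P = 899 kPa, V = 29.6 L, T = 862.4 K.
Step 2 (adiabatic): W = (P₁V₁ − P₂V₂)/(γ−1) = (26610 − 19777)/0.667 = 10251 J.
W_total = 12047 + 10251 = 22297 J.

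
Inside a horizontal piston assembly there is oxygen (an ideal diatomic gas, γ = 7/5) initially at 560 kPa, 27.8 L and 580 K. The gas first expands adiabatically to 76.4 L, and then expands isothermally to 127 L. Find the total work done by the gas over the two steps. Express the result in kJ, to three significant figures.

Step 1 (adiabatic): W = (P₁V₁ − P₂V₂)/(γ−1) = (15568 − 10390)/0.4 = 12945 J.
After step 1: P = 136 kPa, V = 76.4 L, T = 387.1 K.
Step 2 (isothermal): W = P₁V₁ ln(V₂/V₁) = (10390) ln(127/76.4) = 5280 J.
W_total = 12945 + 5280 = 18225 J.

W_total ≈ 18.2 kJ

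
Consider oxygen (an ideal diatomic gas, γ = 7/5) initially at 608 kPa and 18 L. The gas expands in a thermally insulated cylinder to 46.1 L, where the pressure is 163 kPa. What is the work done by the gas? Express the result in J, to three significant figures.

W ≈ 8570 J

Adiabatic: W = (P₁V₁ − P₂V₂)/(γ − 1) with γ = 7/5.
P₁V₁ = 10944 J, P₂V₂ = 7514 J.
W = (10944 − 7514) / 0.4 = 8574 J.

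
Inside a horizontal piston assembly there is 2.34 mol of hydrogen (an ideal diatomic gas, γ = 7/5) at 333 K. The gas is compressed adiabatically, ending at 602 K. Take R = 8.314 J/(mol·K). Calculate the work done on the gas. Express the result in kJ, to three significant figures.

Adiabatic ⇒ Q = 0, so W_by = −ΔU = nCᵥ(T₁ − T₂).
Cᵥ = 5R/2 = 20.79 J/(mol·K).
W = (2.34)(20.79)(333 − 602) = -13083 J.
Work on gas = −W_by = 13083 J.

W ≈ 13.1 kJ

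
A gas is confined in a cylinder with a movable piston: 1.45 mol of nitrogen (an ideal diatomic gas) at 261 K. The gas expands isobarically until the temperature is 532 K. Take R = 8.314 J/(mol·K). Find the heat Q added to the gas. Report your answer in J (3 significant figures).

Isobaric: W = nRΔT = (1.45)(8.314)(271) = 3267 J.
ΔU = nCᵥΔT with Cᵥ = 5R/2: ΔU = (1.45)(20.79)(271) = 8167 J.
Q = ΔU + W = 8167 + 3267 = 11434 J.

Q ≈ 11400 J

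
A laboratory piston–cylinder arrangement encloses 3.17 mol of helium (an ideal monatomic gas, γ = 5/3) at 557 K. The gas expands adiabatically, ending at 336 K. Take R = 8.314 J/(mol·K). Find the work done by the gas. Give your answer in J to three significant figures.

W ≈ 8740 J

Adiabatic ⇒ Q = 0, so W_by = −ΔU = nCᵥ(T₁ − T₂).
Cᵥ = 3R/2 = 12.47 J/(mol·K).
W = (3.17)(12.47)(557 − 336) = 8737 J.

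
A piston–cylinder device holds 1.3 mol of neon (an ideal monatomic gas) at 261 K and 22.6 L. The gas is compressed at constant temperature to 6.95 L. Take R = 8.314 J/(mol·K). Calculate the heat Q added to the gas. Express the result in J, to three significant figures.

Q ≈ -3330 J

Isothermal ⇒ ΔU = 0, so Q = W = nRT ln(V₂/V₁).
Q = (1.3)(8.314)(261) ln(6.95/22.6) = 2821 × -1.179 = -3326 J.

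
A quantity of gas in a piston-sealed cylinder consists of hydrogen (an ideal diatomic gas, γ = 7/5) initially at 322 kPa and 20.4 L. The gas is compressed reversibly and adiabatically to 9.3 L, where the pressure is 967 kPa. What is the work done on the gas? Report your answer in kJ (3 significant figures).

W ≈ 6.06 kJ

Adiabatic: W = (P₁V₁ − P₂V₂)/(γ − 1) with γ = 7/5.
P₁V₁ = 6569 J, P₂V₂ = 8993 J.
W = (6569 − 8993) / 0.4 = -6061 J.
Work on gas = −W_by = 6061 J.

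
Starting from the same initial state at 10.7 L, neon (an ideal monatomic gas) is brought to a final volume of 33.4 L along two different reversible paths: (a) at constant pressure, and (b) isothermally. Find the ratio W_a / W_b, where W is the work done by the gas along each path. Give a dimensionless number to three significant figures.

Path (a) isobaric: W = P₁(V₂ − V₁) → W_a/(P₁V₁) = 2.121.
Path (b) isothermal: W = P₁V₁ ln(V₂/V₁) → W_b/(P₁V₁) = 1.138.
W_a / W_b = 2.121 / 1.138 = 1.864.

W_a / W_b ≈ 1.86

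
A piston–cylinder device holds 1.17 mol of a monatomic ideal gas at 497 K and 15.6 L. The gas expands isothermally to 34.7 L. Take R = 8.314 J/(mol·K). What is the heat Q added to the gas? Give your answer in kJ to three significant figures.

Q ≈ 3.87 kJ

Isothermal ⇒ ΔU = 0, so Q = W = nRT ln(V₂/V₁).
Q = (1.17)(8.314)(497) ln(34.7/15.6) = 4835 × 0.7995 = 3865 J.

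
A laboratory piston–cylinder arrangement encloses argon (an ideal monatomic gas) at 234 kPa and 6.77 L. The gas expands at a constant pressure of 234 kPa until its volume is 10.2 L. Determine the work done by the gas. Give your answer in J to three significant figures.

Isobaric: W = P ΔV.
W = (234 kPa)(10.2 − 6.77 L) = (234)(3.43) = 802.6 J.

W ≈ 803 J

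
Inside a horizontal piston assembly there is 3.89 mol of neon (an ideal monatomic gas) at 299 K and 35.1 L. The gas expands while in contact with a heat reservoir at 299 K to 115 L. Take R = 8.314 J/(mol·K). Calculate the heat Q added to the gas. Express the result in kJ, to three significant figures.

Q ≈ 11.5 kJ

Isothermal ⇒ ΔU = 0, so Q = W = nRT ln(V₂/V₁).
Q = (3.89)(8.314)(299) ln(115/35.1) = 9670 × 1.187 = 11476 J.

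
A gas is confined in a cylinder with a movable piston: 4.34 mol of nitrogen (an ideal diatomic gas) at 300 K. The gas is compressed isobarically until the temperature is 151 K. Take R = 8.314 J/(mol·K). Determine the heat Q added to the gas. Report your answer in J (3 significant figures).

Isobaric: W = nRΔT = (4.34)(8.314)(-149) = -5376 J.
ΔU = nCᵥΔT with Cᵥ = 5R/2: ΔU = (4.34)(20.79)(-149) = -13441 J.
Q = ΔU + W = -13441 − 5376 = -18817 J.

Q ≈ -18800 J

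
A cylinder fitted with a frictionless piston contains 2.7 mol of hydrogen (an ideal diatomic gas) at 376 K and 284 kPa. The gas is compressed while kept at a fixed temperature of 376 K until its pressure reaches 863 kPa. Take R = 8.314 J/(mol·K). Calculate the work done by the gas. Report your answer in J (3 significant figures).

Isothermal process: W = nRT ln(V₂/V₁) = nRT ln(P₁/P₂).
W = (2.7)(8.314)(376) × ln(284/863)
  = 8440 × ln(0.3291) = 8440 × -1.111
W_by_gas = -9381 J.

W ≈ -9380 J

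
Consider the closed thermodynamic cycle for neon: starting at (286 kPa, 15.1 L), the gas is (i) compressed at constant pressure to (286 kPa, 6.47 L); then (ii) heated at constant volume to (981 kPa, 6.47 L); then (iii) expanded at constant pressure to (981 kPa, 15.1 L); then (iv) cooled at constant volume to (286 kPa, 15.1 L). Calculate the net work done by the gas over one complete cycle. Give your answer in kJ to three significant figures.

Constant-volume legs do no work.
W(i) = (286)(6.47 − 15.1) = -2468 J; W(iii) = (981)(15.1 − 6.47) = 8466 J.
W_net = -2468 + 8466 = 5998 J (the clockwise enclosed area).

W_net ≈ 6.00 kJ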